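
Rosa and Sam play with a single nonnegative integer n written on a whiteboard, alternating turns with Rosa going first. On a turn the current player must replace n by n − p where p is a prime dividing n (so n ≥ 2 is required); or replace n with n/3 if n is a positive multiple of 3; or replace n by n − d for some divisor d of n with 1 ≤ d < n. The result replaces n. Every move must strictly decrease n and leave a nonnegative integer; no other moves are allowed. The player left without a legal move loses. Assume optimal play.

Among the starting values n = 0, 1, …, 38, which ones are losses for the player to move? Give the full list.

Build the W/L table. Terminal = L. A non-terminal position is W if it has a move to some L; otherwise it is L.
n=0: no move → L
n=1: no move → L
n=2: →0(L), so W
n=3: →0(L), so W
n=4: →2(W), 3(W) — all W, so L
n=5: →0(L), so W
n=6: →4(L), so W
n=7: →0(L), so W
n=8: →4(L), so W
n=9: →3(W), 6(W), 8(W) — all W, so L
n=10: →9(L), so W
n=11: →0(L), so W
n=12: →4(L), so W
n=13: →0(L), so W
n=14: →7(W), 12(W), 13(W) — all W, so L
n=15: →14(L), so W
n=16: →14(L), so W
n=17: →0(L), so W
n=18: →9(L), so W
n=19: →0(L), so W
n=20: →10(W), 15(W), 16(W), 18(W), 19(W) — all W, so L
n=21: →14(L), so W
n=22: →20(L), so W
n=23: →0(L), so W
n=24: →20(L), so W
n=25: →20(L), so W
n=26: →13(W), 24(W), 25(W) — all W, so L
n=27: →9(L), so W
n=28: →14(L), so W
n=29: →0(L), so W
n=30: →20(L), so W
n=31: →0(L), so W
n=32: →16(W), 24(W), 28(W), 30(W), 31(W) — all W, so L
n=33: →32(L), so W
n=34: →32(L), so W
n=35: →28(W), 30(W), 34(W) — all W, so L
n=36: →32(L), so W
n=37: →0(L), so W
n=38: →19(W), 36(W), 37(W) — all W, so L
Reading off the rows marked L gives the requested list; there are 10 such values of n.

0, 1, 4, 9, 14, 20, 26, 32, 35, 38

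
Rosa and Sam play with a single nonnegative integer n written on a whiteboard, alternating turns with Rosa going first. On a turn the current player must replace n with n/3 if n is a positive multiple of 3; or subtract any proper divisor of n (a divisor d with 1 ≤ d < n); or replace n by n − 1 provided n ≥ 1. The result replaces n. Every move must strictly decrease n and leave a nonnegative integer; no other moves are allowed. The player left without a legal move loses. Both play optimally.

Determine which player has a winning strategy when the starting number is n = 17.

Build the W/L table. Terminal = L. A non-terminal position is W if it has a move to some L; otherwise it is L.
n=0: no move → L
n=1: can move to 0, which is L ⇒ W
n=2: the only move is to 1(W), a W ⇒ L
n=3: can move to 2, which is L ⇒ W
n=4: can move to 2, which is L ⇒ W
n=5: the only move is to 4(W), a W ⇒ L
n=6: can move to 2, which is L ⇒ W
n=7: the only move is to 6(W), a W ⇒ L
n=8: can move to 7, which is L ⇒ W
n=9: moves to 3(W), 6(W), 8(W); every one is W ⇒ L
n=10: can move to 5, which is L ⇒ W
n=11: the only move is to 10(W), a W ⇒ L
n=12: can move to 9, which is L ⇒ W
n=13: the only move is to 12(W), a W ⇒ L
n=14: can move to 7, which is L ⇒ W
n=15: can move to 5, which is L ⇒ W
n=16: moves to 8(W), 12(W), 14(W), 15(W); every one is W ⇒ L
n=17: can move to 16, which is L ⇒ W
The starting position 17 is W: Rosa should move to 16, handing over an L position.

Rosa wins.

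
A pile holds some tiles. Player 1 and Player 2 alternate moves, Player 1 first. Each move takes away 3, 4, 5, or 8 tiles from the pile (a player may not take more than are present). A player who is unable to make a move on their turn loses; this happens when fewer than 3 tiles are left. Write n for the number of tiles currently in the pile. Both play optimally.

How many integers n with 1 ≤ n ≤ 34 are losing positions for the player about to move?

Build the W/L table. Terminal = L. A non-terminal position is W if it has a move to some L; otherwise it is L.
n=0: no move → L
n=1: no move → L
n=2: no move → L
n=3: can move to 0, which is L ⇒ W
n=4: can move to 1, which is L ⇒ W
n=5: can move to 2, which is L ⇒ W
n=6: can move to 2, which is L ⇒ W
n=7: can move to 2, which is L ⇒ W
n=8: can move to 0, which is L ⇒ W
n=9: can move to 1, which is L ⇒ W
n=10: can move to 2, which is L ⇒ W
n=11: moves to 8(W), 7(W), 6(W), 3(W); every one is W ⇒ L
n=12: moves to 9(W), 8(W), 7(W), 4(W); every one is W ⇒ L
n=13: moves to 10(W), 9(W), 8(W), 5(W); every one is W ⇒ L
n=14: can move to 11, which is L ⇒ W
n=15: can move to 12, which is L ⇒ W
n=16: can move to 13, which is L ⇒ W
n=17: can move to 13, which is L ⇒ W
n=18: can move to 13, which is L ⇒ W
n=19: can move to 11, which is L ⇒ W
n=20: can move to 12, which is L ⇒ W
n=21: can move to 13, which is L ⇒ W
n=22: moves to 19(W), 18(W), 17(W), 14(W); every one is W ⇒ L
n=23: moves to 20(W), 19(W), 18(W), 15(W); every one is W ⇒ L
n=24: moves to 21(W), 20(W), 19(W), 16(W); every one is W ⇒ L
n=25: can move to 22, which is L ⇒ W
n=26: can move to 23, which is L ⇒ W
n=27: can move to 24, which is L ⇒ W
n=28: can move to 24, which is L ⇒ W
n=29: can move to 24, which is L ⇒ W
n=30: can move to 22, which is L ⇒ W
n=31: can move to 23, which is L ⇒ W
n=32: can move to 24, which is L ⇒ W
n=33: moves to 30(W), 29(W), 28(W), 25(W); every one is W ⇒ L
n=34: moves to 31(W), 30(W), 29(W), 26(W); every one is W ⇒ L
L entries with 1 ≤ n ≤ 34 (n=0 is outside the asked range and is not counted): n = 1, 2, 11, 12, 13, 22, 23, 24, 33, 34; that makes 10.

10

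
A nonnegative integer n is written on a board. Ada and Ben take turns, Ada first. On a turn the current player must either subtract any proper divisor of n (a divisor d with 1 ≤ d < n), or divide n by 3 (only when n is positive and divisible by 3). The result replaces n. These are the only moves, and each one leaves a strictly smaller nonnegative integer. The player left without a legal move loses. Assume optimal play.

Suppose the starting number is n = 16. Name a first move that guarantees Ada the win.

Use the standard recursion: the mover loses at a terminal position; elsewhere, the mover wins exactly when some move hands the opponent an L position.
n=0: no move → L
n=1: no move → L
n=2: →1(L), so W
n=3: →1(L), so W
n=4: →2(W), 3(W) — all W, so L
n=5: →4(L), so W
n=6: →4(L), so W
n=7: →6(W) only, which is W, so L
n=8: →4(L), so W
n=9: →3(W), 6(W), 8(W) — all W, so L
n=10: →9(L), so W
n=11: →10(W) only, which is W, so L
n=12: →4(L), so W
n=13: →12(W) only, which is W, so L
n=14: →7(L), so W
n=15: →5(W), 10(W), 12(W), 14(W) — all W, so L
n=16: →15(L), so W
From 16, the L positions reachable in one move are: 15.

Move to 15.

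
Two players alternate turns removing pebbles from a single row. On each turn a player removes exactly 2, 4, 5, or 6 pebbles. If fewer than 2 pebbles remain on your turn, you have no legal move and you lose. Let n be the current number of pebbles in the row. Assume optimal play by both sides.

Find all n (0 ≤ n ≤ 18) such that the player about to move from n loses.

Use the standard recursion: the mover loses at a terminal position; elsewhere, the mover wins exactly when some move hands the opponent an L position.
n=0: no move → L
n=1: no move → L
n=2: reaches L-position 0 → W
n=3: reaches L-position 1 → W
n=4: reaches L-position 0 → W
n=5: reaches L-position 1 → W
n=6: reaches L-position 1 → W
n=7: reaches L-position 1 → W
n=8: only reaches 6(W), 4(W), 3(W), 2(W), all W → L
n=9: only reaches 7(W), 5(W), 4(W), 3(W), all W → L
n=10: reaches L-position 8 → W
n=11: reaches L-position 9 → W
n=12: reaches L-position 8 → W
n=13: reaches L-position 9 → W
n=14: reaches L-position 9 → W
n=15: reaches L-position 9 → W
n=16: only reaches 14(W), 12(W), 11(W), 10(W), all W → L
n=17: only reaches 15(W), 13(W), 12(W), 11(W), all W → L
n=18: reaches L-position 16 → W
The losing starting values of n are exactly the entries labelled L in this table (6 of them).

0, 1, 8, 9, 16, 17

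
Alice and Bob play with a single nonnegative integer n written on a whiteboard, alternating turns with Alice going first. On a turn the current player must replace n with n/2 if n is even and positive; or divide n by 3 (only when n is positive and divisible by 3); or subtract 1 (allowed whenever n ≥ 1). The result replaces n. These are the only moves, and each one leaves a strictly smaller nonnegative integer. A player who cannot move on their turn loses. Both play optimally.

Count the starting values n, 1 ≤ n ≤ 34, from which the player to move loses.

13

Use the standard recursion: the mover loses at a terminal position; elsewhere, the mover wins exactly when some move hands the opponent an L position.
n=0: no move → L
n=1: →0(L), so W
n=2: →1(W) only, which is W, so L
n=3: →2(L), so W
n=4: →2(L), so W
n=5: →4(W) only, which is W, so L
n=6: →2(L), so W
n=7: →6(W) only, which is W, so L
n=8: →7(L), so W
n=9: →3(W), 8(W) — all W, so L
n=10: →5(L), so W
n=11: →10(W) only, which is W, so L
n=12: →11(L), so W
n=13: →12(W) only, which is W, so L
n=14: →7(L), so W
n=15: →5(L), so W
n=16: →8(W), 15(W) — all W, so L
n=17: →16(L), so W
n=18: →9(L), so W
n=19: →18(W) only, which is W, so L
n=20: →19(L), so W
n=21: →7(L), so W
n=22: →11(L), so W
n=23: →22(W) only, which is W, so L
n=24: →23(L), so W
n=25: →24(W) only, which is W, so L
n=26: →13(L), so W
n=27: →9(L), so W
n=28: →14(W), 27(W) — all W, so L
n=29: →28(L), so W
n=30: →10(W), 15(W), 29(W) — all W, so L
n=31: →30(L), so W
n=32: →16(L), so W
n=33: →11(L), so W
n=34: →17(W), 33(W) — all W, so L
L entries with 1 ≤ n ≤ 34 (n=0 is outside the asked range and is not counted): n = 2, 5, 7, 9, 11, 13, 16, 19, 23, 25, 28, 30, 34; that makes 13.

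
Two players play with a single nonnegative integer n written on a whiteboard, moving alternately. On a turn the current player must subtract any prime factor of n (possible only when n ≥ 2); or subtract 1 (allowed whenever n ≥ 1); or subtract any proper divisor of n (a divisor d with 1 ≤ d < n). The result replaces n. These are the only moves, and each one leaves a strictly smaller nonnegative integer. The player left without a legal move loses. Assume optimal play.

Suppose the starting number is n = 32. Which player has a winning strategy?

The second player wins.

Build the W/L table. Terminal = L. A non-terminal position is W if it has a move to some L; otherwise it is L.
n=0: no move → L
n=1: can move to 0, which is L ⇒ W
n=2: can move to 0, which is L ⇒ W
n=3: can move to 0, which is L ⇒ W
n=4: moves to 2(W), 3(W); every one is W ⇒ L
n=5: can move to 0, which is L ⇒ W
n=6: can move to 4, which is L ⇒ W
n=7: can move to 0, which is L ⇒ W
n=8: can move to 4, which is L ⇒ W
n=9: moves to 6(W), 8(W); every one is W ⇒ L
n=10: can move to 9, which is L ⇒ W
n=11: can move to 0, which is L ⇒ W
n=12: can move to 9, which is L ⇒ W
n=13: can move to 0, which is L ⇒ W
n=14: moves to 7(W), 12(W), 13(W); every one is W ⇒ L
n=15: can move to 14, which is L ⇒ W
n=16: can move to 14, which is L ⇒ W
n=17: can move to 0, which is L ⇒ W
n=18: can move to 9, which is L ⇒ W
n=19: can move to 0, which is L ⇒ W
n=20: moves to 10(W), 15(W), 16(W), 18(W), 19(W); every one is W ⇒ L
n=21: can move to 14, which is L ⇒ W
n=22: can move to 20, which is L ⇒ W
n=23: can move to 0, which is L ⇒ W
n=24: can move to 20, which is L ⇒ W
n=25: can move to 20, which is L ⇒ W
n=26: moves to 13(W), 24(W), 25(W); every one is W ⇒ L
n=27: can move to 26, which is L ⇒ W
n=28: can move to 14, which is L ⇒ W
n=29: can move to 0, which is L ⇒ W
n=30: can move to 20, which is L ⇒ W
n=31: can move to 0, which is L ⇒ W
n=32: moves to 16(W), 24(W), 28(W), 30(W), 31(W); every one is W ⇒ L
Every move from 32 reaches a W position, so the mover loses.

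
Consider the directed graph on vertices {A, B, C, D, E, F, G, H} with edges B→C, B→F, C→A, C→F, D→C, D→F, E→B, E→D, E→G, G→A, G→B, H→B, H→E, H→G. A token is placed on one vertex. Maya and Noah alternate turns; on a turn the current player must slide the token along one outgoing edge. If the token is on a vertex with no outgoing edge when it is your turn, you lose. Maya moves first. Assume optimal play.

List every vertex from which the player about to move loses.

Build the W/L table. Terminal = L. A non-terminal position is W if it has a move to some L; otherwise it is L.
Every edge goes from a vertex to one that appears earlier in the order A, F, C, D, B, G, E, H, so processing vertices in that order labels each vertex after all of its successors.
A: no outgoing edge → L
F: no outgoing edge → L
C: →F(L), so W
D: →F(L), so W
B: →F(L), so W
G: →A(L), so W
E: →G(W), B(W), D(W) — all W, so L
H: →E(L), so W
Reading off the rows marked L gives the requested list; there are 3 such vertices.

A, E, F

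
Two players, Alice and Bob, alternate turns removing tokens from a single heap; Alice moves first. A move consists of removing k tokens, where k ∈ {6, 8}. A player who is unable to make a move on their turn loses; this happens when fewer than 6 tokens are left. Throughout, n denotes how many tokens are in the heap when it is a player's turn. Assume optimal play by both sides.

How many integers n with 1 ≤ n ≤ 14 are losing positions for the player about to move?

Classify positions by backward induction: terminal positions (no move available) are L. From any other position, the mover wins iff some move reaches an L.
n=0: no move → L
n=1: no move → L
n=2: no move → L
n=3: no move → L
n=4: no move → L
n=5: no move → L
n=6: reaches L-position 0 → W
n=7: reaches L-position 1 → W
n=8: reaches L-position 2 → W
n=9: reaches L-position 3 → W
n=10: reaches L-position 4 → W
n=11: reaches L-position 5 → W
n=12: reaches L-position 4 → W
n=13: reaches L-position 5 → W
n=14: only reaches 8(W), 6(W), all W → L
L entries with 1 ≤ n ≤ 14 (n=0 is outside the asked range and is not counted): n = 1, 2, 3, 4, 5, 14; that makes 6.

6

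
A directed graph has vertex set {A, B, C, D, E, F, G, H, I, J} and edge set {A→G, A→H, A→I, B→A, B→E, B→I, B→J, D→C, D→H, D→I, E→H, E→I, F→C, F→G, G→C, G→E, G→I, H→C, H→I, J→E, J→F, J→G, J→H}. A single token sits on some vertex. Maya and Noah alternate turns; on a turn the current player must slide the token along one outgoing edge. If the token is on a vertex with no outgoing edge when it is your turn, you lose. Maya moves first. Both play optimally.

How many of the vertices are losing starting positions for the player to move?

Label each position W (a win for the player to move) or L (a loss). A position with no legal move is L; any other position is W exactly when some move reaches an L, and L when every move reaches a W.
Every edge goes from a vertex to one that appears earlier in the order C, I, H, E, G, F, A, J, D, B, so processing vertices in that order labels each vertex after all of its successors.
C: no outgoing edge → L
I: no outgoing edge → L
H: reaches L-position I → W
E: reaches L-position I → W
G: reaches L-position I → W
F: reaches L-position C → W
A: reaches L-position I → W
J: only reaches F(W), G(W), E(W), H(W), all W → L
D: reaches L-position I → W
B: reaches L-position J → W
The L vertices are C, I, J; that is 3 in all.

3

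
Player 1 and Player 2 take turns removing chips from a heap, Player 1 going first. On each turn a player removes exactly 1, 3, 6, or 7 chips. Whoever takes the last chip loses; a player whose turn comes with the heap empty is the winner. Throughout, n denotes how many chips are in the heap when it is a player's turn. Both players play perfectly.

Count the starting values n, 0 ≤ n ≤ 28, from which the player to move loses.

8

Classify positions by backward induction: terminal positions (no move available) are W. From any other position, the mover wins iff some move reaches an L.
n=0: no move; the opponent has just taken the last chip and therefore loses → W
n=1: L (sole option 0(W) is W)
n=2: W (go to 1, an L position)
n=3: L (options 2(W), 0(W) are all W)
n=4: W (go to 3, an L position)
n=5: L (options 4(W), 2(W) are all W)
n=6: W (go to 5, an L position)
n=7: W (go to 1, an L position)
n=8: W (go to 5, an L position)
n=9: W (go to 3, an L position)
n=10: W (go to 3, an L position)
n=11: W (go to 5, an L position)
n=12: W (go to 5, an L position)
n=13: L (options 12(W), 10(W), 7(W), 6(W) are all W)
n=14: W (go to 13, an L position)
n=15: L (options 14(W), 12(W), 9(W), 8(W) are all W)
n=16: W (go to 15, an L position)
n=17: L (options 16(W), 14(W), 11(W), 10(W) are all W)
n=18: W (go to 17, an L position)
n=19: W (go to 13, an L position)
n=20: W (go to 17, an L position)
n=21: W (go to 15, an L position)
n=22: W (go to 15, an L position)
n=23: W (go to 17, an L position)
n=24: W (go to 17, an L position)
n=25: L (options 24(W), 22(W), 19(W), 18(W) are all W)
n=26: W (go to 25, an L position)
n=27: L (options 26(W), 24(W), 21(W), 20(W) are all W)
n=28: W (go to 27, an L position)
L entries with 0 ≤ n ≤ 28: n = 1, 3, 5, 13, 15, 17, 25, 27; that makes 8.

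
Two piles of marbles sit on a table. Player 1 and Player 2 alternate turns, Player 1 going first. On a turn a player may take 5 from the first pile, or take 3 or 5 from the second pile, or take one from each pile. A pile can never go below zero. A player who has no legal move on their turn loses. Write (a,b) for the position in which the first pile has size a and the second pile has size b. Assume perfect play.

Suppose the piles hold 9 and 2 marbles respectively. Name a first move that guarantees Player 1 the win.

Positions with no move are L. A position that does have a move is losing for the player to move precisely when every available move leads to a winning position for the opponent. Fill in the labels:
No move ever increases a pile, so every position that can arise here has a ≤ 9 and b ≤ 2; it is enough to label the cells with 0 ≤ a ≤ 9 and 0 ≤ b ≤ 2.
Every move lowers a or b (never raises either), so fill the grid row by row in increasing a, and left to right within a row: each cell's successors are then already labelled.
      b=0  b=1  b=2
a=0:    L    L    L
a=1:    L    W    W
a=2:    L    W    L
a=3:    L    W    L
a=4:    L    W    L
a=5:    W    W    W
a=6:    W    L    L
a=7:    W    L    W
a=8:    W    L    W
a=9:    W    L    W
Cells with no legal move (terminal, hence L): (0,0), (0,1), (0,2), (1,0), (2,0), (3,0), (4,0).
The remaining L cells, each justified by listing all of its moves:
(2,2): only reaches (1,1)(W), which is W → L
(3,2): only reaches (2,1)(W), which is W → L
(4,2): only reaches (3,1)(W), which is W → L
(6,1): only reaches (1,1)(W), (5,0)(W), all W → L
(6,2): only reaches (1,2)(W), (5,1)(W), all W → L
(7,1): only reaches (2,1)(W), (6,0)(W), all W → L
(8,1): only reaches (3,1)(W), (7,0)(W), all W → L
(9,1): only reaches (4,1)(W), (8,0)(W), all W → L
Every other cell has at least one move into one of the L cells above, so it is W.
From (9,2), the L positions reachable in one move are: (4,2), (8,1). Any move reaching one of these is winning.

Move to (4,2).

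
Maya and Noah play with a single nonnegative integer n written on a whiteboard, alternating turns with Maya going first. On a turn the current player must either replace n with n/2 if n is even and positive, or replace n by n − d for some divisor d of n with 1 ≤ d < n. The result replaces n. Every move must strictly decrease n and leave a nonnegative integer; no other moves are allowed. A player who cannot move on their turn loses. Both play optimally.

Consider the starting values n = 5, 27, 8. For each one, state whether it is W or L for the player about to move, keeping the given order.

Build the W/L table. Terminal = L. A non-terminal position is W if it has a move to some L; otherwise it is L.
n=0: no move → L
n=1: no move → L
n=2: →1(L), so W
n=3: →2(W) only, which is W, so L
n=4: →3(L), so W
n=5: →4(W) only, which is W, so L
n=6: →3(L), so W
n=7: →6(W) only, which is W, so L
n=8: →7(L), so W
n=9: →6(W), 8(W) — all W, so L
n=10: →5(L), so W
n=11: →10(W) only, which is W, so L
n=12: →9(L), so W
n=13: →12(W) only, which is W, so L
n=14: →7(L), so W
n=15: →10(W), 12(W), 14(W) — all W, so L
n=16: →15(L), so W
n=17: →16(W) only, which is W, so L
n=18: →9(L), so W
n=19: →18(W) only, which is W, so L
n=20: →15(L), so W
n=21: →14(W), 18(W), 20(W) — all W, so L
n=22: →11(L), so W
n=23: →22(W) only, which is W, so L
n=24: →21(L), so W
n=25: →20(W), 24(W) — all W, so L
n=26: →13(L), so W
n=27: →18(W), 24(W), 26(W) — all W, so L

5: L, 27: L, 8: W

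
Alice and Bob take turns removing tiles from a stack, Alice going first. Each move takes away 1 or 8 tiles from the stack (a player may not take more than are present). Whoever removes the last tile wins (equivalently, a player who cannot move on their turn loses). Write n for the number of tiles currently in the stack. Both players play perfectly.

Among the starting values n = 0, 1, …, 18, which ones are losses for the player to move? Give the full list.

0, 2, 4, 6, 9, 11, 13, 15, 18

Compute win/loss labels from the base case upward. A position with no move is L. Any other position is W if it can reach an L in one move, else L.
n=0: no move → L
n=1: →0(L), so W
n=2: →1(W) only, which is W, so L
n=3: →2(L), so W
n=4: →3(W) only, which is W, so L
n=5: →4(L), so W
n=6: →5(W) only, which is W, so L
n=7: →6(L), so W
n=8: →0(L), so W
n=9: →8(W), 1(W) — all W, so L
n=10: →9(L), so W
n=11: →10(W), 3(W) — all W, so L
n=12: →11(L), so W
n=13: →12(W), 5(W) — all W, so L
n=14: →13(L), so W
n=15: →14(W), 7(W) — all W, so L
n=16: →15(L), so W
n=17: →9(L), so W
n=18: →17(W), 10(W) — all W, so L
Reading off the rows marked L gives the requested list; there are 9 such values of n.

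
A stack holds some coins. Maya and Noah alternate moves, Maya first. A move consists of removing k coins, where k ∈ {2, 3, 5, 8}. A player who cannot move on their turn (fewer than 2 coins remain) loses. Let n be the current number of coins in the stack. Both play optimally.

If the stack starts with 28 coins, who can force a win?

Compute win/loss labels from the base case upward. A position with no move is L. Any other position is W if it can reach an L in one move, else L.
n=0: no move → L
n=1: no move → L
n=2: →0(L), so W
n=3: →1(L), so W
n=4: →1(L), so W
n=5: →0(L), so W
n=6: →1(L), so W
n=7: →5(W), 4(W), 2(W) — all W, so L
n=8: →0(L), so W
n=9: →7(L), so W
n=10: →7(L), so W
n=11: →9(W), 8(W), 6(W), 3(W) — all W, so L
n=12: →7(L), so W
n=13: →11(L), so W
n=14: →11(L), so W
n=15: →7(L), so W
n=16: →11(L), so W
n=17: →15(W), 14(W), 12(W), 9(W) — all W, so L
n=18: →16(W), 15(W), 13(W), 10(W) — all W, so L
n=19: →17(L), so W
n=20: →18(L), so W
n=21: →18(L), so W
n=22: →17(L), so W
n=23: →18(L), so W
n=24: →22(W), 21(W), 19(W), 16(W) — all W, so L
n=25: →17(L), so W
n=26: →24(L), so W
n=27: →24(L), so W
n=28: →26(W), 25(W), 23(W), 20(W) — all W, so L
Every move from 28 reaches a W position, so the mover loses.

Noah wins.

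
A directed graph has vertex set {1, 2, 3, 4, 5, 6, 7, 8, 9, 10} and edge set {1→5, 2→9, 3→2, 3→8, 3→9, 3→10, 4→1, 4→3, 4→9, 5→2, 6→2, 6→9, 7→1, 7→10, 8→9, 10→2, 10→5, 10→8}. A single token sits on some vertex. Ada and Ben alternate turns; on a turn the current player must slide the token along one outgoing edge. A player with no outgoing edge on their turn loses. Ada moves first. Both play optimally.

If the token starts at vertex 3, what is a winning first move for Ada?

Compute win/loss labels from the base case upward. A position with no move is L. Any other position is W if it can reach an L in one move, else L.
Every edge goes from a vertex to one that appears earlier in the order 9, 2, 5, 8, 10, 1, 3, 7, 4, 6, so processing vertices in that order labels each vertex after all of its successors.
9: no outgoing edge → L
2: reaches L-position 9 → W
5: only reaches 2(W), which is W → L
8: reaches L-position 9 → W
10: reaches L-position 5 → W
1: reaches L-position 5 → W
3: reaches L-position 9 → W
7: only reaches 1(W), 10(W), all W → L
4: reaches L-position 9 → W
6: reaches L-position 9 → W
From 3, the L positions reachable in one move are: 9.

Move to 9.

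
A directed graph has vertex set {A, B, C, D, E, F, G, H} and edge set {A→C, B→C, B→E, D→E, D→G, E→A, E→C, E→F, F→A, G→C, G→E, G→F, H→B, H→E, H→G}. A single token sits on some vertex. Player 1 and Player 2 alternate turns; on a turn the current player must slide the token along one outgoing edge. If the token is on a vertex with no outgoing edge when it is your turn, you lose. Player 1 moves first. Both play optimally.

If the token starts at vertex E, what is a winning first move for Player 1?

Use the standard recursion: the mover loses at a terminal position; elsewhere, the mover wins exactly when some move hands the opponent an L position.
Every edge goes from a vertex to one that appears earlier in the order C, A, F, E, G, B, H, D, so processing vertices in that order labels each vertex after all of its successors.
C: no outgoing edge → L
A: →C(L), so W
F: →A(W) only, which is W, so L
E: →F(L), so W
G: →F(L), so W
B: →C(L), so W
H: →B(W), G(W), E(W) — all W, so L
D: →G(W), E(W) — all W, so L
From E, the L positions reachable in one move are: F, C. Any move reaching one of these is winning.

Move to F.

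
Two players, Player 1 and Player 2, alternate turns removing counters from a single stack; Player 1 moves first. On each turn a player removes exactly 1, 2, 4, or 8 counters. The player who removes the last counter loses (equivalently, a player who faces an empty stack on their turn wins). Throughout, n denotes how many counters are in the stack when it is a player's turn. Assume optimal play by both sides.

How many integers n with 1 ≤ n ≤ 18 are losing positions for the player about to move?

Build the W/L table. Terminal = W. A non-terminal position is W if it has a move to some L; otherwise it is L.
n=0: no move; the opponent has just taken the last counter and therefore loses → W
n=1: →0(W) only, which is W, so L
n=2: →1(L), so W
n=3: →1(L), so W
n=4: →3(W), 2(W), 0(W) — all W, so L
n=5: →4(L), so W
n=6: →4(L), so W
n=7: →6(W), 5(W), 3(W) — all W, so L
n=8: →7(L), so W
n=9: →7(L), so W
n=10: →9(W), 8(W), 6(W), 2(W) — all W, so L
n=11: →10(L), so W
n=12: →10(L), so W
n=13: →12(W), 11(W), 9(W), 5(W) — all W, so L
n=14: →13(L), so W
n=15: →13(L), so W
n=16: →15(W), 14(W), 12(W), 8(W) — all W, so L
n=17: →16(L), so W
n=18: →16(L), so W
L entries with 1 ≤ n ≤ 18 (the range starts at n=1): n = 1, 4, 7, 10, 13, 16; that makes 6.

6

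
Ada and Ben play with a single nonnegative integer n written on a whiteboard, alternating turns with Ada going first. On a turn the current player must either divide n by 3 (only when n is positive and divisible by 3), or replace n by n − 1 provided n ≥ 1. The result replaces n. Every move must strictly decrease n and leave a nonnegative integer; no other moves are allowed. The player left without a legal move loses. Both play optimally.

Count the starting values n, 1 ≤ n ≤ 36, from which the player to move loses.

Label each position W (a win for the player to move) or L (a loss). A position with no legal move is L; any other position is W exactly when some move reaches an L, and L when every move reaches a W.
n=0: no move → L
n=1: →0(L), so W
n=2: →1(W) only, which is W, so L
n=3: →2(L), so W
n=4: →3(W) only, which is W, so L
n=5: →4(L), so W
n=6: →2(L), so W
n=7: →6(W) only, which is W, so L
n=8: →7(L), so W
n=9: →3(W), 8(W) — all W, so L
n=10: →9(L), so W
n=11: →10(W) only, which is W, so L
n=12: →4(L), so W
n=13: →12(W) only, which is W, so L
n=14: →13(L), so W
n=15: →5(W), 14(W) — all W, so L
n=16: →15(L), so W
n=17: →16(W) only, which is W, so L
n=18: →17(L), so W
n=19: →18(W) only, which is W, so L
n=20: →19(L), so W
n=21: →7(L), so W
n=22: →21(W) only, which is W, so L
n=23: →22(L), so W
n=24: →8(W), 23(W) — all W, so L
n=25: →24(L), so W
n=26: →25(W) only, which is W, so L
n=27: →9(L), so W
n=28: →27(W) only, which is W, so L
n=29: →28(L), so W
n=30: →10(W), 29(W) — all W, so L
n=31: →30(L), so W
n=32: →31(W) only, which is W, so L
n=33: →11(L), so W
n=34: →33(W) only, which is W, so L
n=35: →34(L), so W
n=36: →12(W), 35(W) — all W, so L
L entries with 1 ≤ n ≤ 36 (n=0 is outside the asked range and is not counted): n = 2, 4, 7, 9, 11, 13, 15, 17, 19, 22, 24, 26, 28, 30, 32, 34, 36; that makes 17.

17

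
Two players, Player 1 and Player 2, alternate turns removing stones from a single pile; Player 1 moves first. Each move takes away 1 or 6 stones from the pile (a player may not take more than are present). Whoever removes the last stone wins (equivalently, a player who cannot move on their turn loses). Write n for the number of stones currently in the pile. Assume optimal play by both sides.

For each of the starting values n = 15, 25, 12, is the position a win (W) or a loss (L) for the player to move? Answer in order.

15: W, 25: L, 12: W

Positions with no move are L. A position that does have a move is losing for the player to move precisely when every available move leads to a winning position for the opponent. Fill in the labels:
n=0: no move → L
n=1: →0(L), so W
n=2: →1(W) only, which is W, so L
n=3: →2(L), so W
n=4: →3(W) only, which is W, so L
n=5: →4(L), so W
n=6: →0(L), so W
n=7: →6(W), 1(W) — all W, so L
n=8: →7(L), so W
n=9: →8(W), 3(W) — all W, so L
n=10: →9(L), so W
n=11: →10(W), 5(W) — all W, so L
n=12: →11(L), so W
n=13: →7(L), so W
n=14: →13(W), 8(W) — all W, so L
n=15: →14(L), so W
n=16: →15(W), 10(W) — all W, so L
n=17: →16(L), so W
n=18: →17(W), 12(W) — all W, so L
n=19: →18(L), so W
n=20: →14(L), so W
n=21: →20(W), 15(W) — all W, so L
n=22: →21(L), so W
n=23: →22(W), 17(W) — all W, so L
n=24: →23(L), so W
n=25: →24(W), 19(W) — all W, so L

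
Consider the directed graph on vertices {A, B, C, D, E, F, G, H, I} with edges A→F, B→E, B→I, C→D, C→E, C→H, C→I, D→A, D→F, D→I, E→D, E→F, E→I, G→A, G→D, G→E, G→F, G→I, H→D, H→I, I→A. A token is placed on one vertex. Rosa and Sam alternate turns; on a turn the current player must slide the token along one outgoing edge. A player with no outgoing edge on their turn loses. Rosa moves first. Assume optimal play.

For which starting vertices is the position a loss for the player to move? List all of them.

F, I

Compute win/loss labels from the base case upward. A position with no move is L. Any other position is W if it can reach an L in one move, else L.
Every edge goes from a vertex to one that appears earlier in the order F, A, I, D, E, H, G, B, C, so processing vertices in that order labels each vertex after all of its successors.
F: no outgoing edge → L
A: →F(L), so W
I: →A(W) only, which is W, so L
D: →I(L), so W
E: →I(L), so W
H: →I(L), so W
G: →I(L), so W
B: →I(L), so W
C: →I(L), so W
The losing starting vertices are exactly the entries labelled L in this table (2 of them).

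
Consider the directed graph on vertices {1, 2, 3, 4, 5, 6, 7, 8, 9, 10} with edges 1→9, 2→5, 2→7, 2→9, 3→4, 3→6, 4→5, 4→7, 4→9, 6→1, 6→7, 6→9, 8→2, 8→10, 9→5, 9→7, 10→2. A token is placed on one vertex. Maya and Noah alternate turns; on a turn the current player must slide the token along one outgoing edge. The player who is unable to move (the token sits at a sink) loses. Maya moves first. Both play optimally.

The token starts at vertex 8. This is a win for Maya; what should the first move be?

Use the standard recursion: the mover loses at a terminal position; elsewhere, the mover wins exactly when some move hands the opponent an L position.
Every edge goes from a vertex to one that appears earlier in the order 7, 5, 9, 2, 4, 10, 1, 8, 6, 3, so processing vertices in that order labels each vertex after all of its successors.
7: no outgoing edge → L
5: no outgoing edge → L
9: reaches L-position 5 → W
2: reaches L-position 5 → W
4: reaches L-position 5 → W
10: only reaches 2(W), which is W → L
1: only reaches 9(W), which is W → L
8: reaches L-position 10 → W
6: reaches L-position 1 → W
3: only reaches 6(W), 4(W), all W → L
From 8, the L positions reachable in one move are: 10.

Move to 10.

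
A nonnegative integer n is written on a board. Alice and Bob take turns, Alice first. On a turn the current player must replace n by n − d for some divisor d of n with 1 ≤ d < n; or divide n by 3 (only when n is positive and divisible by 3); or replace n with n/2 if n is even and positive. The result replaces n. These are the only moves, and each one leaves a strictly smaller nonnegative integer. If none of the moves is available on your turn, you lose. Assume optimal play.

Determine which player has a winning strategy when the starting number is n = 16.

Alice wins.

Positions with no move are L. A position that does have a move is losing for the player to move precisely when every available move leads to a winning position for the opponent. Fill in the labels:
n=0: no move → L
n=1: no move → L
n=2: W (go to 1, an L position)
n=3: W (go to 1, an L position)
n=4: L (options 2(W), 3(W) are all W)
n=5: W (go to 4, an L position)
n=6: W (go to 4, an L position)
n=7: L (sole option 6(W) is W)
n=8: W (go to 4, an L position)
n=9: L (options 3(W), 6(W), 8(W) are all W)
n=10: W (go to 9, an L position)
n=11: L (sole option 10(W) is W)
n=12: W (go to 4, an L position)
n=13: L (sole option 12(W) is W)
n=14: W (go to 7, an L position)
n=15: L (options 5(W), 10(W), 12(W), 14(W) are all W)
n=16: W (go to 15, an L position)
The starting position 16 is W: Alice should move to 15, handing over an L position.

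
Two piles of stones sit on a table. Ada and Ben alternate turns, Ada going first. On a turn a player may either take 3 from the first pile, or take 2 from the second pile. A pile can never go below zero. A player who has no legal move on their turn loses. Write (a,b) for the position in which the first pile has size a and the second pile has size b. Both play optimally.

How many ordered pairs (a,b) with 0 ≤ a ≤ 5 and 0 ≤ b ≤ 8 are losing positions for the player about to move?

Build the W/L table. Terminal = L. A non-terminal position is W if it has a move to some L; otherwise it is L.
Every move lowers a or b (never raises either), so fill the grid row by row in increasing a, and left to right within a row: each cell's successors are then already labelled.
      b=0  b=1  b=2  b=3  b=4  b=5  b=6  b=7  b=8
a=0:    L    L    W    W    L    L    W    W    L
a=1:    L    L    W    W    L    L    W    W    L
a=2:    L    L    W    W    L    L    W    W    L
a=3:    W    W    L    L    W    W    L    L    W
a=4:    W    W    L    L    W    W    L    L    W
a=5:    W    W    L    L    W    W    L    L    W
Cells with no legal move (terminal, hence L): (0,0), (0,1), (1,0), (1,1), (2,0), (2,1).
The remaining L cells, each justified by listing all of its moves:
(0,4): L (sole option (0,2)(W) is W)
(0,5): L (sole option (0,3)(W) is W)
(0,8): L (sole option (0,6)(W) is W)
(1,4): L (sole option (1,2)(W) is W)
(1,5): L (sole option (1,3)(W) is W)
(1,8): L (sole option (1,6)(W) is W)
(2,4): L (sole option (2,2)(W) is W)
(2,5): L (sole option (2,3)(W) is W)
(2,8): L (sole option (2,6)(W) is W)
(3,2): L (options (0,2)(W), (3,0)(W) are all W)
(3,3): L (options (0,3)(W), (3,1)(W) are all W)
(3,6): L (options (0,6)(W), (3,4)(W) are all W)
(3,7): L (options (0,7)(W), (3,5)(W) are all W)
(4,2): L (options (1,2)(W), (4,0)(W) are all W)
(4,3): L (options (1,3)(W), (4,1)(W) are all W)
(4,6): L (options (1,6)(W), (4,4)(W) are all W)
(4,7): L (options (1,7)(W), (4,5)(W) are all W)
(5,2): L (options (2,2)(W), (5,0)(W) are all W)
(5,3): L (options (2,3)(W), (5,1)(W) are all W)
(5,6): L (options (2,6)(W), (5,4)(W) are all W)
(5,7): L (options (2,7)(W), (5,5)(W) are all W)
Every other cell has at least one move into one of the L cells above, so it is W.
L cells per row: a=0: 5, a=1: 5, a=2: 5, a=3: 4, a=4: 4, a=5: 4; total 27.

27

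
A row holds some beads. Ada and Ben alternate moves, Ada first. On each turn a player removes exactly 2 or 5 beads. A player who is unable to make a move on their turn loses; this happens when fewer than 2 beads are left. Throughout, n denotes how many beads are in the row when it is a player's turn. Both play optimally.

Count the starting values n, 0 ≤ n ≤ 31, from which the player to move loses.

14

Build the W/L table. Terminal = L. A non-terminal position is W if it has a move to some L; otherwise it is L.
n=0: no move → L
n=1: no move → L
n=2: W (go to 0, an L position)
n=3: W (go to 1, an L position)
n=4: L (sole option 2(W) is W)
n=5: W (go to 0, an L position)
n=6: W (go to 4, an L position)
n=7: L (options 5(W), 2(W) are all W)
n=8: L (options 6(W), 3(W) are all W)
n=9: W (go to 7, an L position)
n=10: W (go to 8, an L position)
n=11: L (options 9(W), 6(W) are all W)
n=12: W (go to 7, an L position)
n=13: W (go to 11, an L position)
n=14: L (options 12(W), 9(W) are all W)
n=15: L (options 13(W), 10(W) are all W)
n=16: W (go to 14, an L position)
n=17: W (go to 15, an L position)
n=18: L (options 16(W), 13(W) are all W)
n=19: W (go to 14, an L position)
n=20: W (go to 18, an L position)
n=21: L (options 19(W), 16(W) are all W)
n=22: L (options 20(W), 17(W) are all W)
n=23: W (go to 21, an L position)
n=24: W (go to 22, an L position)
n=25: L (options 23(W), 20(W) are all W)
n=26: W (go to 21, an L position)
n=27: W (go to 25, an L position)
n=28: L (options 26(W), 23(W) are all W)
n=29: L (options 27(W), 24(W) are all W)
n=30: W (go to 28, an L position)
n=31: W (go to 29, an L position)
L entries with 0 ≤ n ≤ 31: n = 0, 1, 4, 7, 8, 11, 14, 15, 18, 21, 22, 25, 28, 29; that makes 14.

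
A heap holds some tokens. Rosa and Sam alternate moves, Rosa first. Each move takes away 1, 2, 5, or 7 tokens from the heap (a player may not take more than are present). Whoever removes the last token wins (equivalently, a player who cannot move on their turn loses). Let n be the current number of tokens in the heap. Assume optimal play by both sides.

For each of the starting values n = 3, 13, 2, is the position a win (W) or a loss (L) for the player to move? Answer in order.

3: L, 13: W, 2: W

Work bottom-up. With no move the player to move loses. Otherwise the position is W if at least one move leads to an L position for the opponent, and L if every move leads to a W.
n=0: no move → L
n=1: →0(L), so W
n=2: →0(L), so W
n=3: →2(W), 1(W) — all W, so L
n=4: →3(L), so W
n=5: →3(L), so W
n=6: →5(W), 4(W), 1(W) — all W, so L
n=7: →6(L), so W
n=8: →6(L), so W
n=9: →8(W), 7(W), 4(W), 2(W) — all W, so L
n=10: →9(L), so W
n=11: →9(L), so W
n=12: →11(W), 10(W), 7(W), 5(W) — all W, so L
n=13: →12(L), so W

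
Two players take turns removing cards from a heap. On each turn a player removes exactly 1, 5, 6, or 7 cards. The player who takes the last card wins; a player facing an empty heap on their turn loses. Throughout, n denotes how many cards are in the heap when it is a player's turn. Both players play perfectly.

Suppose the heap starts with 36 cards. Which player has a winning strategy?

Positions with no move are L. A position that does have a move is losing for the player to move precisely when every available move leads to a winning position for the opponent. Fill in the labels:
n=0: no move → L
n=1: can move to 0, which is L ⇒ W
n=2: the only move is to 1(W), a W ⇒ L
n=3: can move to 2, which is L ⇒ W
n=4: the only move is to 3(W), a W ⇒ L
n=5: can move to 4, which is L ⇒ W
n=6: can move to 0, which is L ⇒ W
n=7: can move to 2, which is L ⇒ W
n=8: can move to 2, which is L ⇒ W
n=9: can move to 4, which is L ⇒ W
n=10: can move to 4, which is L ⇒ W
n=11: can move to 4, which is L ⇒ W
n=12: moves to 11(W), 7(W), 6(W), 5(W); every one is W ⇒ L
n=13: can move to 12, which is L ⇒ W
n=14: moves to 13(W), 9(W), 8(W), 7(W); every one is W ⇒ L
n=15: can move to 14, which is L ⇒ W
n=16: moves to 15(W), 11(W), 10(W), 9(W); every one is W ⇒ L
n=17: can move to 16, which is L ⇒ W
n=18: can move to 12, which is L ⇒ W
n=19: can move to 14, which is L ⇒ W
n=20: can move to 14, which is L ⇒ W
n=21: can move to 16, which is L ⇒ W
n=22: can move to 16, which is L ⇒ W
n=23: can move to 16, which is L ⇒ W
n=24: moves to 23(W), 19(W), 18(W), 17(W); every one is W ⇒ L
n=25: can move to 24, which is L ⇒ W
n=26: moves to 25(W), 21(W), 20(W), 19(W); every one is W ⇒ L
n=27: can move to 26, which is L ⇒ W
n=28: moves to 27(W), 23(W), 22(W), 21(W); every one is W ⇒ L
n=29: can move to 28, which is L ⇒ W
n=30: can move to 24, which is L ⇒ W
n=31: can move to 26, which is L ⇒ W
n=32: can move to 26, which is L ⇒ W
n=33: can move to 28, which is L ⇒ W
n=34: can move to 28, which is L ⇒ W
n=35: can move to 28, which is L ⇒ W
n=36: moves to 35(W), 31(W), 30(W), 29(W); every one is W ⇒ L
The starting position 36 is L: whatever the player to move does, the opponent receives a W position.

The second player wins.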